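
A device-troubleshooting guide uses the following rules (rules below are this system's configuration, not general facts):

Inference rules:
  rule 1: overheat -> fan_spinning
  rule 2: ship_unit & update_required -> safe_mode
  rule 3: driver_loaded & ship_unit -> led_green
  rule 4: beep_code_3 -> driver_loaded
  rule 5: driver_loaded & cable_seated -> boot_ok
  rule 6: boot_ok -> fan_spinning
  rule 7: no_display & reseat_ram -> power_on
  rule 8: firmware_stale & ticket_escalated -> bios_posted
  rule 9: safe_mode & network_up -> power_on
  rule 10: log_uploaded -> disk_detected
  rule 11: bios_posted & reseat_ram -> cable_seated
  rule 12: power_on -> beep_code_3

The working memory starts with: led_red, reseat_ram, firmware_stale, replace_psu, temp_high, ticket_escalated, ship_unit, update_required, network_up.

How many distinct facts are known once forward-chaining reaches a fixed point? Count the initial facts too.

18

Round 1 — rule 2, rule 8, derive safe_mode, bios_posted.
Round 2 — rule 9, rule 11, derive power_on, cable_seated.
Round 3 — rule 12, derive beep_code_3.
Round 4 — rule 4, derive driver_loaded.
Round 5 — rule 3, rule 5, derive led_green, boot_ok.
Round 6 — rule 6, derive fan_spinning.
Closure: {beep_code_3, bios_posted, boot_ok, cable_seated, driver_loaded, fan_spinning, firmware_stale, led_green, led_red, network_up, power_on, replace_psu, reseat_ram, safe_mode, ship_unit, temp_high, ticket_escalated, update_required} — 18 facts.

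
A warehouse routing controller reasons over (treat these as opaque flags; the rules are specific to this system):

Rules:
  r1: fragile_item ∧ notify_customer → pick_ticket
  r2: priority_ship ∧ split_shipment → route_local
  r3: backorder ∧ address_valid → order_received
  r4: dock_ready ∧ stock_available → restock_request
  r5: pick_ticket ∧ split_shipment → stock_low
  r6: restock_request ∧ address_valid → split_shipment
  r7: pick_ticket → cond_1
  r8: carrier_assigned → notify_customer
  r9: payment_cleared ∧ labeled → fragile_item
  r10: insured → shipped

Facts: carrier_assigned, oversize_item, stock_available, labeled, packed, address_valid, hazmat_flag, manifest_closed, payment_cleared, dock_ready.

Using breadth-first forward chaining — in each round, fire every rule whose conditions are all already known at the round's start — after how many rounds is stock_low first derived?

3

Round 1: r4 [dock_ready ∧ stock_available → restock_request]; r8 [carrier_assigned → notify_customer]; r9 [payment_cleared ∧ labeled → fragile_item]. New: restock_request, notify_customer, fragile_item.
Round 2: r1 [fragile_item ∧ notify_customer → pick_ticket]; r6 [restock_request ∧ address_valid → split_shipment]. New: pick_ticket, split_shipment.
Round 3: r5 [pick_ticket ∧ split_shipment → stock_low]; r7 [pick_ticket → cond_1]. New: stock_low, cond_1.
stock_low first appears in round 3.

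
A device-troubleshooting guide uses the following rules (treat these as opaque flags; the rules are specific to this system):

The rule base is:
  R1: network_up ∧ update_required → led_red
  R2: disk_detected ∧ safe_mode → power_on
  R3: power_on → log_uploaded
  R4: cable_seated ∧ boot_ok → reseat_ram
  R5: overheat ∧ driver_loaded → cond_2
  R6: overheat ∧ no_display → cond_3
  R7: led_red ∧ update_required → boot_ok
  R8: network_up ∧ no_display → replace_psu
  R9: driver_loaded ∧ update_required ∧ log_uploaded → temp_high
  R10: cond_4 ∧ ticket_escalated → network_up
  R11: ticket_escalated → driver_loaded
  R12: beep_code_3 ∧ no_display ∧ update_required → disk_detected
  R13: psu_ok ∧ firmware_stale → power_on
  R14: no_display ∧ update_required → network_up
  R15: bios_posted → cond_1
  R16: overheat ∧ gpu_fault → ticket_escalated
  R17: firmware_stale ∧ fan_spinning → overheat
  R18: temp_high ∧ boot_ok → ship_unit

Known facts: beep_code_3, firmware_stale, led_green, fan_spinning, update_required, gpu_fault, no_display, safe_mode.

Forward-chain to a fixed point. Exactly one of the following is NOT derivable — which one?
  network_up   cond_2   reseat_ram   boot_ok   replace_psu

reseat_ram

Round 1: R12 [beep_code_3 ∧ no_display ∧ update_required → disk_detected]; R14 [no_display ∧ update_required → network_up]; R17 [firmware_stale ∧ fan_spinning → overheat]. Adds disk_detected, network_up, overheat.
Round 2: R1 [network_up ∧ update_required → led_red]; R2 [disk_detected ∧ safe_mode → power_on]; R6 [overheat ∧ no_display → cond_3]; R8 [network_up ∧ no_display → replace_psu]; R16 [overheat ∧ gpu_fault → ticket_escalated]. Adds led_red, power_on, cond_3, replace_psu, ticket_escalated.
Round 3: R3 [power_on → log_uploaded]; R7 [led_red ∧ update_required → boot_ok]; R11 [ticket_escalated → driver_loaded]. Adds log_uploaded, boot_ok, driver_loaded.
Round 4: R5 [overheat ∧ driver_loaded → cond_2]; R9 [driver_loaded ∧ update_required ∧ log_uploaded → temp_high]. Adds cond_2, temp_high.
Round 5: R18 [temp_high ∧ boot_ok → ship_unit]. Adds ship_unit.
Derived: network_up (round 1), boot_ok (round 3), replace_psu (round 2), cond_2 (round 4). reseat_ram never appears in any round.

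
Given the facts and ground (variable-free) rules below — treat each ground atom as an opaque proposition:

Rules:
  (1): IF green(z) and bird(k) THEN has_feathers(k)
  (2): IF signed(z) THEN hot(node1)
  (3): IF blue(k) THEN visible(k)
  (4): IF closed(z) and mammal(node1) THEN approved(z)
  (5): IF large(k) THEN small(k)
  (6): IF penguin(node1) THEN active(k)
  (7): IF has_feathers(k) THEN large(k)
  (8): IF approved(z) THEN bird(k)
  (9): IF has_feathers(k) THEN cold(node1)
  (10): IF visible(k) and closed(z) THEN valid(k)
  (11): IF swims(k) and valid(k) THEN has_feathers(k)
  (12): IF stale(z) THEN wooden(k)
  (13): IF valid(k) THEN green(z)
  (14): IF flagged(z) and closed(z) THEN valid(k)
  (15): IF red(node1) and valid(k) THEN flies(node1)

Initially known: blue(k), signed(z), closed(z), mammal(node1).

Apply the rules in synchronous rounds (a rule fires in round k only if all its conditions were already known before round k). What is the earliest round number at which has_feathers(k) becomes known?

4

Round 1 — (2), (3), (4), derive hot(node1), visible(k), approved(z).
Round 2 — (8), (10), derive bird(k), valid(k).
Round 3 — (13), derive green(z).
Round 4 — (1), derive has_feathers(k).
has_feathers(k) first appears in round 4.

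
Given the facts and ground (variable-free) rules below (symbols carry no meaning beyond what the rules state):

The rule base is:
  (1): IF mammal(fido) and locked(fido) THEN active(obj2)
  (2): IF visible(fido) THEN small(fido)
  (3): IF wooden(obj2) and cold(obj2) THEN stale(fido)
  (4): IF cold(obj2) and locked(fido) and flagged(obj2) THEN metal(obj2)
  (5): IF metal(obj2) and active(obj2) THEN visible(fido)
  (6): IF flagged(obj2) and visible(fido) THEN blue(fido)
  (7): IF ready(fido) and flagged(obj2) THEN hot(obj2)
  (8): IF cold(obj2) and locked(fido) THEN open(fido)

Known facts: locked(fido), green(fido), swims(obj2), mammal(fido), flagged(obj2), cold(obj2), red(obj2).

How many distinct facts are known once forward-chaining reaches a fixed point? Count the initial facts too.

13

Round 1 — (1), (4), (8), derive active(obj2), metal(obj2), open(fido).
Round 2 — (5), derive visible(fido).
Round 3 — (2), (6), derive small(fido), blue(fido).
Closure: {active(obj2), blue(fido), cold(obj2), flagged(obj2), green(fido), locked(fido), mammal(fido), metal(obj2), open(fido), red(obj2), small(fido), swims(obj2), visible(fido)} — 13 facts.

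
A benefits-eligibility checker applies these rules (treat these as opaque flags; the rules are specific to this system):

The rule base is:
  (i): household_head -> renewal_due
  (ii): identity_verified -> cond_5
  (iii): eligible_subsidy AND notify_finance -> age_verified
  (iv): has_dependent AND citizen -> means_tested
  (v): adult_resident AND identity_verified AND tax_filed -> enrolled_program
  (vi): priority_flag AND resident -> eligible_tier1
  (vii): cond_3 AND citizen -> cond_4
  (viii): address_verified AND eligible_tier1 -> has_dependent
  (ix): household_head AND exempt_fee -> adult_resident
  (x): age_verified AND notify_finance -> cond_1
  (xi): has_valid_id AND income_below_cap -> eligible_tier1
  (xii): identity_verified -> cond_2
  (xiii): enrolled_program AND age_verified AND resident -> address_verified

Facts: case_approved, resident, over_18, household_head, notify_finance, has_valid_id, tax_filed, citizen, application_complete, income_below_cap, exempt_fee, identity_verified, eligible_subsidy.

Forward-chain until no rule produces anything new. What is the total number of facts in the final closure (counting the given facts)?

Round 1 — (i), (ii), (iii), (ix), (xi), (xii), derive renewal_due, cond_5, age_verified, adult_resident, eligible_tier1, cond_2.
Round 2 — (v), (x), derive enrolled_program, cond_1.
Round 3 — (xiii), derive address_verified.
Round 4 — (viii), derive has_dependent.
Round 5 — (iv), derive means_tested.
Closure: {address_verified, adult_resident, age_verified, application_complete, case_approved, citizen, cond_1, cond_2, cond_5, eligible_subsidy, eligible_tier1, enrolled_program, exempt_fee, has_dependent, has_valid_id, household_head, identity_verified, income_below_cap, means_tested, notify_finance, over_18, renewal_due, resident, tax_filed} — 24 facts.

24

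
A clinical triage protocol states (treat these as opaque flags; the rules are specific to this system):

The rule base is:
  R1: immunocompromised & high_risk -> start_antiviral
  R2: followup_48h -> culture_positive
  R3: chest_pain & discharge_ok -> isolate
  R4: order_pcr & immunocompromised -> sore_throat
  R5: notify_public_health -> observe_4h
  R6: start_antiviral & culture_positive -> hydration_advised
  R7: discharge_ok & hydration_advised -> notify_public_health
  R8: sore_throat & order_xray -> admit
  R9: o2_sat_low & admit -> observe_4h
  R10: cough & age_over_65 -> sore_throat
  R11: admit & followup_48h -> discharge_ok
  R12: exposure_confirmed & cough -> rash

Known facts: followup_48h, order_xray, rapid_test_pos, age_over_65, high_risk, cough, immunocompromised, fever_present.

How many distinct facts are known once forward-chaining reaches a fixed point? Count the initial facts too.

16

Round 1: R1 [immunocompromised & high_risk -> start_antiviral]; R2 [followup_48h -> culture_positive]; R10 [cough & age_over_65 -> sore_throat]. New: start_antiviral, culture_positive, sore_throat.
Round 2: R6 [start_antiviral & culture_positive -> hydration_advised]; R8 [sore_throat & order_xray -> admit]. New: hydration_advised, admit.
Round 3: R11 [admit & followup_48h -> discharge_ok]. New: discharge_ok.
Round 4: R7 [discharge_ok & hydration_advised -> notify_public_health]. New: notify_public_health.
Round 5: R5 [notify_public_health -> observe_4h]. New: observe_4h.
Closure: {admit, age_over_65, cough, culture_positive, discharge_ok, fever_present, followup_48h, high_risk, hydration_advised, immunocompromised, notify_public_health, observe_4h, order_xray, rapid_test_pos, sore_throat, start_antiviral} — 16 facts.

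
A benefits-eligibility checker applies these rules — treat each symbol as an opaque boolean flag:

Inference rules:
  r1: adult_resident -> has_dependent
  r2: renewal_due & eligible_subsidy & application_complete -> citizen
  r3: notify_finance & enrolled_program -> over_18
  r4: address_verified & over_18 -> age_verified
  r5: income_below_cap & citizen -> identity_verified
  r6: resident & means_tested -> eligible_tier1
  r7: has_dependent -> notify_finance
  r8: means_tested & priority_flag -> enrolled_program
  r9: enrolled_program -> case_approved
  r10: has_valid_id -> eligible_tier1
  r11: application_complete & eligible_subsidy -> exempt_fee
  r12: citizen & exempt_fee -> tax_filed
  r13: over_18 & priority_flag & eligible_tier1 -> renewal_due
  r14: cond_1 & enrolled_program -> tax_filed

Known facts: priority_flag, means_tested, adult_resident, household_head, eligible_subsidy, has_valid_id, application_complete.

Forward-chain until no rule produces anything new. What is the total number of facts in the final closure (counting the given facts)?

17

Round 1: r1 [adult_resident -> has_dependent]; r8 [means_tested & priority_flag -> enrolled_program]; r10 [has_valid_id -> eligible_tier1]; r11 [application_complete & eligible_subsidy -> exempt_fee]. Adds has_dependent, enrolled_program, eligible_tier1, exempt_fee.
Round 2: r7 [has_dependent -> notify_finance]; r9 [enrolled_program -> case_approved]. Adds notify_finance, case_approved.
Round 3: r3 [notify_finance & enrolled_program -> over_18]. Adds over_18.
Round 4: r13 [over_18 & priority_flag & eligible_tier1 -> renewal_due]. Adds renewal_due.
Round 5: r2 [renewal_due & eligible_subsidy & application_complete -> citizen]. Adds citizen.
Round 6: r12 [citizen & exempt_fee -> tax_filed]. Adds tax_filed.
Closure: {adult_resident, application_complete, case_approved, citizen, eligible_subsidy, eligible_tier1, enrolled_program, exempt_fee, has_dependent, has_valid_id, household_head, means_tested, notify_finance, over_18, priority_flag, renewal_due, tax_filed} — 17 facts.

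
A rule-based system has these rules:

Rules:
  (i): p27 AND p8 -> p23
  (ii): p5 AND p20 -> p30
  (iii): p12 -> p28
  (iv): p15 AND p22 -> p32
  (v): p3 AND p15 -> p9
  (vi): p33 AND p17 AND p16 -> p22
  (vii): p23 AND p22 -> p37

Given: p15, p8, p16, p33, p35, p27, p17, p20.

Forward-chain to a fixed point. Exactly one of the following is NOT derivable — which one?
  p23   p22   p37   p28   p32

Round 1: (i) [p27 AND p8 -> p23]; (vi) [p33 AND p17 AND p16 -> p22]. Adds p23, p22.
Round 2: (iv) [p15 AND p22 -> p32]; (vii) [p23 AND p22 -> p37]. Adds p32, p37.
Derived: p22 (round 1), p23 (round 1), p32 (round 2), p37 (round 2). p28 never appears in any round.

p28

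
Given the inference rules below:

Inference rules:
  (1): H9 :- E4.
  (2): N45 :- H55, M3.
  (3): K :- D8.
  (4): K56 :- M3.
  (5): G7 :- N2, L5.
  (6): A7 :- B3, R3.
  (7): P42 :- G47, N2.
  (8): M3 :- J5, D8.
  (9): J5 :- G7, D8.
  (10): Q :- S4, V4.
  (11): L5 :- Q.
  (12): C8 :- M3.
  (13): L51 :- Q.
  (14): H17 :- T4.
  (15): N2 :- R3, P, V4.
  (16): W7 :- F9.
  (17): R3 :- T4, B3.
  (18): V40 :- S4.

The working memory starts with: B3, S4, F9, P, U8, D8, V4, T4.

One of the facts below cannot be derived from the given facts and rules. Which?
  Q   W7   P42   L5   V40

Round 1 — (3), (10), (14), (16), (17), (18), derive K, Q, H17, W7, R3, V40.
Round 2 — (6), (11), (13), (15), derive A7, L5, L51, N2.
Round 3 — (5), derive G7.
Round 4 — (9), derive J5.
Round 5 — (8), derive M3.
Round 6 — (4), (12), derive K56, C8.
Derived: L5 (round 2), V40 (round 1), Q (round 1), W7 (round 1). P42 never appears in any round.

P42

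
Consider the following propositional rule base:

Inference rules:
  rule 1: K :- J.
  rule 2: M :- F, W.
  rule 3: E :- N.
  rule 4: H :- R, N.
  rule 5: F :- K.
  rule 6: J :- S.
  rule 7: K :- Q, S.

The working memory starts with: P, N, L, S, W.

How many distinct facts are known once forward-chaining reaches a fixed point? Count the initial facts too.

10

Round 1 fires rule 3, rule 6, giving E, J.
Round 2 fires rule 1, giving K.
Round 3 fires rule 5, giving F.
Round 4 fires rule 2, giving M.
Closure: {E, F, J, K, L, M, N, P, S, W} — 10 facts.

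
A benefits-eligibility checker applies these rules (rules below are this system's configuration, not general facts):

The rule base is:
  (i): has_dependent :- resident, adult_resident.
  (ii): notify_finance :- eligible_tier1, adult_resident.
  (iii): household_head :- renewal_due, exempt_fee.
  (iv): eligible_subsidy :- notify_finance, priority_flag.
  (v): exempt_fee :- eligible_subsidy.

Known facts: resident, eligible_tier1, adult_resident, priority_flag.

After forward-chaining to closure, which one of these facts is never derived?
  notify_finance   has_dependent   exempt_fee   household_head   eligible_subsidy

Round 1 — (i), (ii), derive has_dependent, notify_finance.
Round 2 — (iv), derive eligible_subsidy.
Round 3 — (v), derive exempt_fee.
Derived: notify_finance (round 1), eligible_subsidy (round 2), has_dependent (round 1), exempt_fee (round 3). household_head never appears in any round.

household_head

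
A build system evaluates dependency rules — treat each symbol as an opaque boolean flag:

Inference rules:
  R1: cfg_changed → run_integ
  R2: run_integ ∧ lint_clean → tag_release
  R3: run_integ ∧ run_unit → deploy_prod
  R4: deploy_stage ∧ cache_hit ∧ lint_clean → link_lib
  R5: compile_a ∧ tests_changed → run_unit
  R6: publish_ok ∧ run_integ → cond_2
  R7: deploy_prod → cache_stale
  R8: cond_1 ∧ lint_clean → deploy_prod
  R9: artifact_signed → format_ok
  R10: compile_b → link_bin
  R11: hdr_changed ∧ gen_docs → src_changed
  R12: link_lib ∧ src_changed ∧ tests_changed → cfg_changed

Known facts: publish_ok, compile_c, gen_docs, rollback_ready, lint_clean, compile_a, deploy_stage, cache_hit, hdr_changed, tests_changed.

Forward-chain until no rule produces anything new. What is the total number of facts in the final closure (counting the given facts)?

19

Round 1: R4 [deploy_stage ∧ cache_hit ∧ lint_clean → link_lib]; R5 [compile_a ∧ tests_changed → run_unit]; R11 [hdr_changed ∧ gen_docs → src_changed]. Adds link_lib, run_unit, src_changed.
Round 2: R12 [link_lib ∧ src_changed ∧ tests_changed → cfg_changed]. Adds cfg_changed.
Round 3: R1 [cfg_changed → run_integ]. Adds run_integ.
Round 4: R2 [run_integ ∧ lint_clean → tag_release]; R3 [run_integ ∧ run_unit → deploy_prod]; R6 [publish_ok ∧ run_integ → cond_2]. Adds tag_release, deploy_prod, cond_2.
Round 5: R7 [deploy_prod → cache_stale]. Adds cache_stale.
Closure: {cache_hit, cache_stale, cfg_changed, compile_a, compile_c, cond_2, deploy_prod, deploy_stage, gen_docs, hdr_changed, link_lib, lint_clean, publish_ok, rollback_ready, run_integ, run_unit, src_changed, tag_release, tests_changed} — 19 facts.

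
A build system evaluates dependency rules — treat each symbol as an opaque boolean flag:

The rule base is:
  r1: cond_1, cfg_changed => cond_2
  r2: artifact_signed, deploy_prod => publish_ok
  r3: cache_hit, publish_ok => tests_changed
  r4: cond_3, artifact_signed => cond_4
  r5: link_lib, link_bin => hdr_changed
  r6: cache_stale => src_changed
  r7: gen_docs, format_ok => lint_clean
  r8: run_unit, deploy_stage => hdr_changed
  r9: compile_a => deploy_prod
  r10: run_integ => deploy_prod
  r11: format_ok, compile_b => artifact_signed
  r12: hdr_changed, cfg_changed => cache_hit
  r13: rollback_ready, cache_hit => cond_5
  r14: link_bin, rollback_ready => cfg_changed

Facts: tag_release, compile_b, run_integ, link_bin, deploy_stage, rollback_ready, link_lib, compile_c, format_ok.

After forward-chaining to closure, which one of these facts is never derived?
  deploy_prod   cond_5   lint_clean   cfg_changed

Round 1 — r5, r10, r11, r14, derive hdr_changed, deploy_prod, artifact_signed, cfg_changed.
Round 2 — r2, r12, derive publish_ok, cache_hit.
Round 3 — r3, r13, derive tests_changed, cond_5.
Derived: cfg_changed (round 1), deploy_prod (round 1), cond_5 (round 3). lint_clean never appears in any round.

lint_clean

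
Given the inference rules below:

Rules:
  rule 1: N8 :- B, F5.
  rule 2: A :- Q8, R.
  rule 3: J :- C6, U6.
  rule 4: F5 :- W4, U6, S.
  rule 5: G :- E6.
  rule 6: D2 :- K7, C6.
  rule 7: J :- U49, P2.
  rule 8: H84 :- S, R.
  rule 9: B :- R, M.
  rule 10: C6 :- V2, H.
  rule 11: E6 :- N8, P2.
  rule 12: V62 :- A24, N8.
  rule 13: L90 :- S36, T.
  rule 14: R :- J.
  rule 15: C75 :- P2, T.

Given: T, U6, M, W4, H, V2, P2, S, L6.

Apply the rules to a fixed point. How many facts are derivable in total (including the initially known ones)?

[1] rule 4 [F5 :- W4, U6, S.]; rule 10 [C6 :- V2, H.]; rule 15 [C75 :- P2, T.]. ⇒ new: F5, C6, C75.
[2] rule 3 [J :- C6, U6.]. ⇒ new: J.
[3] rule 14 [R :- J.]. ⇒ new: R.
[4] rule 8 [H84 :- S, R.]; rule 9 [B :- R, M.]. ⇒ new: H84, B.
[5] rule 1 [N8 :- B, F5.]. ⇒ new: N8.
[6] rule 11 [E6 :- N8, P2.]. ⇒ new: E6.
[7] rule 5 [G :- E6.]. ⇒ new: G.
Closure: {B, C6, C75, E6, F5, G, H, H84, J, L6, M, N8, P2, R, S, T, U6, V2, W4} — 19 facts.

19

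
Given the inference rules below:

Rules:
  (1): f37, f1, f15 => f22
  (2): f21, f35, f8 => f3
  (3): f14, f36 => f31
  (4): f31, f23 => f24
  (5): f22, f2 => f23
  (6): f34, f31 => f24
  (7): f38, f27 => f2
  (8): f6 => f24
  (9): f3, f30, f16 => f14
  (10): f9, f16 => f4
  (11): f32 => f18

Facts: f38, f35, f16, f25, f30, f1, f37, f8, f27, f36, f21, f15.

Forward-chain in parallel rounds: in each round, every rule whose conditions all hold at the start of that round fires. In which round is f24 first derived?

4

Round 1: (1) [f37, f1, f15 => f22]; (2) [f21, f35, f8 => f3]; (7) [f38, f27 => f2]. Adds f22, f3, f2.
Round 2: (5) [f22, f2 => f23]; (9) [f3, f30, f16 => f14]. Adds f23, f14.
Round 3: (3) [f14, f36 => f31]. Adds f31.
Round 4: (4) [f31, f23 => f24]. Adds f24.
f24 first appears in round 4.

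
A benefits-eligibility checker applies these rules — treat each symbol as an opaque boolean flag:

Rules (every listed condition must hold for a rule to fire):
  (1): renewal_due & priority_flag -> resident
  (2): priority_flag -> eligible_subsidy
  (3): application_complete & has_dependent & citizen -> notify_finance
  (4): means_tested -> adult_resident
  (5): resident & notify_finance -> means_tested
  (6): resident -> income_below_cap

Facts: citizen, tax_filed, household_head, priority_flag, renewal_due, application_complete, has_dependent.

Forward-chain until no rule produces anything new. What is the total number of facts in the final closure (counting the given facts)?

Round 1 fires (1), (2), (3), giving resident, eligible_subsidy, notify_finance.
Round 2 fires (5), (6), giving means_tested, income_below_cap.
Round 3 fires (4), giving adult_resident.
Closure: {adult_resident, application_complete, citizen, eligible_subsidy, has_dependent, household_head, income_below_cap, means_tested, notify_finance, priority_flag, renewal_due, resident, tax_filed} — 13 facts.

13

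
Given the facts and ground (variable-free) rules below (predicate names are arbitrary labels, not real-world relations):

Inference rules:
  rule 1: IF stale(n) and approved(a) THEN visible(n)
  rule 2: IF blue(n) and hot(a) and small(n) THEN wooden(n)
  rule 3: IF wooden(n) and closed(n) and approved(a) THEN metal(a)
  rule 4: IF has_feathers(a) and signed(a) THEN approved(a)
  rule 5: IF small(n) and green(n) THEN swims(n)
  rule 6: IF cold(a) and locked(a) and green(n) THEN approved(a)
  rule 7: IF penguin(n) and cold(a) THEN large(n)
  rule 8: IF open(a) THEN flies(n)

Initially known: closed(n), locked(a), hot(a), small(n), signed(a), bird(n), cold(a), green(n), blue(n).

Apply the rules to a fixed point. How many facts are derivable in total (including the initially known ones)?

13

Round 1: rule 2 [IF blue(n) and hot(a) and small(n) THEN wooden(n)]; rule 5 [IF small(n) and green(n) THEN swims(n)]; rule 6 [IF cold(a) and locked(a) and green(n) THEN approved(a)]. New: wooden(n), swims(n), approved(a).
Round 2: rule 3 [IF wooden(n) and closed(n) and approved(a) THEN metal(a)]. New: metal(a).
Closure: {approved(a), bird(n), blue(n), closed(n), cold(a), green(n), hot(a), locked(a), metal(a), signed(a), small(n), swims(n), wooden(n)} — 13 facts.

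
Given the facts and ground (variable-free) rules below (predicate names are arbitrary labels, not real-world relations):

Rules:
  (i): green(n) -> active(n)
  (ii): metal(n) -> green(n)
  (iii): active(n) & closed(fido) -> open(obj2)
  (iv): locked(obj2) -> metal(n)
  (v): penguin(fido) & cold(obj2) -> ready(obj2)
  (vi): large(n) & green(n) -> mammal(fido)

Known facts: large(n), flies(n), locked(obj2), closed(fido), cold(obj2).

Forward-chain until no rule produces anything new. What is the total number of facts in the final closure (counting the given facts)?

10

Round 1: (iv) [locked(obj2) -> metal(n)]. Adds metal(n).
Round 2: (ii) [metal(n) -> green(n)]. Adds green(n).
Round 3: (i) [green(n) -> active(n)]; (vi) [large(n) & green(n) -> mammal(fido)]. Adds active(n), mammal(fido).
Round 4: (iii) [active(n) & closed(fido) -> open(obj2)]. Adds open(obj2).
Closure: {active(n), closed(fido), cold(obj2), flies(n), green(n), large(n), locked(obj2), mammal(fido), metal(n), open(obj2)} — 10 facts.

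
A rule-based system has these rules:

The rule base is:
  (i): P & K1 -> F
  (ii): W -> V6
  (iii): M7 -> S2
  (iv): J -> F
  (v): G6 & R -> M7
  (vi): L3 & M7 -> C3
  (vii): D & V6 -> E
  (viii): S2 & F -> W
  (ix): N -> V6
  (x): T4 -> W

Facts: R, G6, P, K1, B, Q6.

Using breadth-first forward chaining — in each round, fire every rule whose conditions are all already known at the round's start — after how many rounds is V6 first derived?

[1] (i) [P & K1 -> F]; (v) [G6 & R -> M7]. ⇒ new: F, M7.
[2] (iii) [M7 -> S2]. ⇒ new: S2.
[3] (viii) [S2 & F -> W]. ⇒ new: W.
[4] (ii) [W -> V6]. ⇒ new: V6.
V6 first appears in round 4.

4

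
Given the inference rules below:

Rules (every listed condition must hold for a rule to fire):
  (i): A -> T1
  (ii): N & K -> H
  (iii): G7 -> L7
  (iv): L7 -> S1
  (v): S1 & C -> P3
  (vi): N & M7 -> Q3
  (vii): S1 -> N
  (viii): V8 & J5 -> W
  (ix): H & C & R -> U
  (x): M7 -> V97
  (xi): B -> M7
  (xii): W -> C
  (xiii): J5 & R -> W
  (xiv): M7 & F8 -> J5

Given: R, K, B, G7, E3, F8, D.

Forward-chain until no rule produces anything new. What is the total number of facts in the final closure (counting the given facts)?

19

Round 1 — (iii), (xi), derive L7, M7.
Round 2 — (iv), (x), (xiv), derive S1, V97, J5.
Round 3 — (vii), (xiii), derive N, W.
Round 4 — (ii), (vi), (xii), derive H, Q3, C.
Round 5 — (v), (ix), derive P3, U.
Closure: {B, C, D, E3, F8, G7, H, J5, K, L7, M7, N, P3, Q3, R, S1, U, V97, W} — 19 facts.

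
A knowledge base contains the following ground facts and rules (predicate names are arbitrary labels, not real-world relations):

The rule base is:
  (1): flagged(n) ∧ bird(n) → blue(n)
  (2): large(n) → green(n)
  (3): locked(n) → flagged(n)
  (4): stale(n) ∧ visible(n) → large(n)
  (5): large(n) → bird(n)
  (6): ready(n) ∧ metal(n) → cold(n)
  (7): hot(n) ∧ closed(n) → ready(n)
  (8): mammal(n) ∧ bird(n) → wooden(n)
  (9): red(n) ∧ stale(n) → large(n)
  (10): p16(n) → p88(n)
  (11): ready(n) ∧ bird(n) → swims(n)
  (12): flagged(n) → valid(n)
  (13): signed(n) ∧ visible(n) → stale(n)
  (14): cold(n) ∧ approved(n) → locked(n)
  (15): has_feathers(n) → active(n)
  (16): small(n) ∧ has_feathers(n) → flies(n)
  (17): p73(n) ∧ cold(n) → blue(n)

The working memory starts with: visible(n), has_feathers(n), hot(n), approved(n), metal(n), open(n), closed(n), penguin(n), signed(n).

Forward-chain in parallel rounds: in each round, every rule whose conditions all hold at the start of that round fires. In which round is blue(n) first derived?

5

Round 1: (7) [hot(n) ∧ closed(n) → ready(n)]; (13) [signed(n) ∧ visible(n) → stale(n)]; (15) [has_feathers(n) → active(n)]. Adds ready(n), stale(n), active(n).
Round 2: (4) [stale(n) ∧ visible(n) → large(n)]; (6) [ready(n) ∧ metal(n) → cold(n)]. Adds large(n), cold(n).
Round 3: (2) [large(n) → green(n)]; (5) [large(n) → bird(n)]; (14) [cold(n) ∧ approved(n) → locked(n)]. Adds green(n), bird(n), locked(n).
Round 4: (3) [locked(n) → flagged(n)]; (11) [ready(n) ∧ bird(n) → swims(n)]. Adds flagged(n), swims(n).
Round 5: (1) [flagged(n) ∧ bird(n) → blue(n)]; (12) [flagged(n) → valid(n)]. Adds blue(n), valid(n).
blue(n) first appears in round 5.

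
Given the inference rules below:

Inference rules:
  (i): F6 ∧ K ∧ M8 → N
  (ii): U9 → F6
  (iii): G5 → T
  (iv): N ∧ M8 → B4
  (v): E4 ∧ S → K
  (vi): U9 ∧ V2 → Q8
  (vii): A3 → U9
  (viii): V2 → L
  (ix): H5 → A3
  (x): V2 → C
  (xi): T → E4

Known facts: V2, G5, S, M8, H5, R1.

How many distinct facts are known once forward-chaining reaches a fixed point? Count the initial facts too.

Round 1: (iii) [G5 → T]; (viii) [V2 → L]; (ix) [H5 → A3]; (x) [V2 → C]. Adds T, L, A3, C.
Round 2: (vii) [A3 → U9]; (xi) [T → E4]. Adds U9, E4.
Round 3: (ii) [U9 → F6]; (v) [E4 ∧ S → K]; (vi) [U9 ∧ V2 → Q8]. Adds F6, K, Q8.
Round 4: (i) [F6 ∧ K ∧ M8 → N]. Adds N.
Round 5: (iv) [N ∧ M8 → B4]. Adds B4.
Closure: {A3, B4, C, E4, F6, G5, H5, K, L, M8, N, Q8, R1, S, T, U9, V2} — 17 facts.

17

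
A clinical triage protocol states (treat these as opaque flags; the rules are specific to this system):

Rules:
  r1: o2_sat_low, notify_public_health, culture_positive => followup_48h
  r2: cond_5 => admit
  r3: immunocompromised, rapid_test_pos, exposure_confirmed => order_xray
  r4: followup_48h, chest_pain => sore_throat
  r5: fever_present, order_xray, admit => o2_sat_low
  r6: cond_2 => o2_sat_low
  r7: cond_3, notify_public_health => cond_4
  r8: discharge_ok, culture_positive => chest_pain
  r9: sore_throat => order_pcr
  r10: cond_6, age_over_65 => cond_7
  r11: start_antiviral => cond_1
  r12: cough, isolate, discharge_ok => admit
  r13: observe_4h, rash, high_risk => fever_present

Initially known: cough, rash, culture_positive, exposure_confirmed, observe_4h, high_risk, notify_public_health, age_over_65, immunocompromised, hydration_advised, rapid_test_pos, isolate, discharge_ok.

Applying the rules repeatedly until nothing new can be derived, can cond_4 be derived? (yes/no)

no

Round 1 fires r3, r8, r12, r13, giving order_xray, chest_pain, admit, fever_present.
Round 2 fires r5, giving o2_sat_low.
Round 3 fires r1, giving followup_48h.
Round 4 fires r4, giving sore_throat.
Round 5 fires r9, giving order_pcr.
Fixed point reached. cond_4 is concluded only by r7; r7 needs cond_3 (never derived).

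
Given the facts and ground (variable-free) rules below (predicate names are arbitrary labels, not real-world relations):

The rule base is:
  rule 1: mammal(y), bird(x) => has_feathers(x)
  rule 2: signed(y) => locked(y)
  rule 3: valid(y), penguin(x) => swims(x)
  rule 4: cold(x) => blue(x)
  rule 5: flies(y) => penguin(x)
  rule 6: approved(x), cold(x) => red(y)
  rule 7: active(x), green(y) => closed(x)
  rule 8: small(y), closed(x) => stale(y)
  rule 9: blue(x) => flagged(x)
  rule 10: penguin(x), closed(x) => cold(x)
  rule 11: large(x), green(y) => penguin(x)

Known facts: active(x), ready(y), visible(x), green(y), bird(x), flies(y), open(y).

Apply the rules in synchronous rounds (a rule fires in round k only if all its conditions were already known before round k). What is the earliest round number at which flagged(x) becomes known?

Round 1: rule 5 [flies(y) => penguin(x)]; rule 7 [active(x), green(y) => closed(x)]. Adds penguin(x), closed(x).
Round 2: rule 10 [penguin(x), closed(x) => cold(x)]. Adds cold(x).
Round 3: rule 4 [cold(x) => blue(x)]. Adds blue(x).
Round 4: rule 9 [blue(x) => flagged(x)]. Adds flagged(x).
flagged(x) first appears in round 4.

4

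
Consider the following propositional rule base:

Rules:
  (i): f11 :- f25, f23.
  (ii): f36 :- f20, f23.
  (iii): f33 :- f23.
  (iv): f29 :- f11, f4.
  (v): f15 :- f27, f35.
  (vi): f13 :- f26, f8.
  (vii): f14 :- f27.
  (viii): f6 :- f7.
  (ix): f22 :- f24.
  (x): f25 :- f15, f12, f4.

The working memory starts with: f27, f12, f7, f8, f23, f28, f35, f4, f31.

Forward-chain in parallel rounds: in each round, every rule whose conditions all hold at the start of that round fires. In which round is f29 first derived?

4

Round 1: (iii) [f33 :- f23.]; (v) [f15 :- f27, f35.]; (vii) [f14 :- f27.]; (viii) [f6 :- f7.]. Adds f33, f15, f14, f6.
Round 2: (x) [f25 :- f15, f12, f4.]. Adds f25.
Round 3: (i) [f11 :- f25, f23.]. Adds f11.
Round 4: (iv) [f29 :- f11, f4.]. Adds f29.
f29 first appears in round 4.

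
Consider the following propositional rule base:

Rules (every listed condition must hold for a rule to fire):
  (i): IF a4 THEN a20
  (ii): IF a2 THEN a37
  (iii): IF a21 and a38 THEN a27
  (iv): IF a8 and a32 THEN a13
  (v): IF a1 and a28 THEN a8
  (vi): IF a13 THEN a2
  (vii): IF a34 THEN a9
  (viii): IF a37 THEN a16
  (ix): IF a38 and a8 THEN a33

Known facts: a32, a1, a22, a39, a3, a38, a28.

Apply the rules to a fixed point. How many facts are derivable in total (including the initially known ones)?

13

[1] (v) [IF a1 and a28 THEN a8]. ⇒ new: a8.
[2] (iv) [IF a8 and a32 THEN a13]; (ix) [IF a38 and a8 THEN a33]. ⇒ new: a13, a33.
[3] (vi) [IF a13 THEN a2]. ⇒ new: a2.
[4] (ii) [IF a2 THEN a37]. ⇒ new: a37.
[5] (viii) [IF a37 THEN a16]. ⇒ new: a16.
Closure: {a1, a13, a16, a2, a22, a28, a3, a32, a33, a37, a38, a39, a8} — 13 facts.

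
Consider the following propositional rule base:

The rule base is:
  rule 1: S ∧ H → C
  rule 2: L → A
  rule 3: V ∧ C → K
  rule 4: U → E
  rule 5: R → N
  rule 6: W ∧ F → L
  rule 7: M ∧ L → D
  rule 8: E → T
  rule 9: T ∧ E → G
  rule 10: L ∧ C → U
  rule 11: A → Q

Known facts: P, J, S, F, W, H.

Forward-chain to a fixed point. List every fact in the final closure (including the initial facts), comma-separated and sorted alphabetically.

A, C, E, F, G, H, J, L, P, Q, S, T, U, W

Round 1: rule 1 [S ∧ H → C]; rule 6 [W ∧ F → L]. New: C, L.
Round 2: rule 2 [L → A]; rule 10 [L ∧ C → U]. New: A, U.
Round 3: rule 4 [U → E]; rule 11 [A → Q]. New: E, Q.
Round 4: rule 8 [E → T]. New: T.
Round 5: rule 9 [T ∧ E → G]. New: G.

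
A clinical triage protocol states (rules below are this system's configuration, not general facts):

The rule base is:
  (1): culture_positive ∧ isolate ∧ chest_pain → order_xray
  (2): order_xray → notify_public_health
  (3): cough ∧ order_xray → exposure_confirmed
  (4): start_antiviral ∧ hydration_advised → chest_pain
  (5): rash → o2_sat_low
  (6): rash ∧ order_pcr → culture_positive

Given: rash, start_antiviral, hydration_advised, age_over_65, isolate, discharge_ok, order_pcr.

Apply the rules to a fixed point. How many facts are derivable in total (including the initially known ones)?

12

Round 1: (4) [start_antiviral ∧ hydration_advised → chest_pain]; (5) [rash → o2_sat_low]; (6) [rash ∧ order_pcr → culture_positive]. Adds chest_pain, o2_sat_low, culture_positive.
Round 2: (1) [culture_positive ∧ isolate ∧ chest_pain → order_xray]. Adds order_xray.
Round 3: (2) [order_xray → notify_public_health]. Adds notify_public_health.
Closure: {age_over_65, chest_pain, culture_positive, discharge_ok, hydration_advised, isolate, notify_public_health, o2_sat_low, order_pcr, order_xray, rash, start_antiviral} — 12 facts.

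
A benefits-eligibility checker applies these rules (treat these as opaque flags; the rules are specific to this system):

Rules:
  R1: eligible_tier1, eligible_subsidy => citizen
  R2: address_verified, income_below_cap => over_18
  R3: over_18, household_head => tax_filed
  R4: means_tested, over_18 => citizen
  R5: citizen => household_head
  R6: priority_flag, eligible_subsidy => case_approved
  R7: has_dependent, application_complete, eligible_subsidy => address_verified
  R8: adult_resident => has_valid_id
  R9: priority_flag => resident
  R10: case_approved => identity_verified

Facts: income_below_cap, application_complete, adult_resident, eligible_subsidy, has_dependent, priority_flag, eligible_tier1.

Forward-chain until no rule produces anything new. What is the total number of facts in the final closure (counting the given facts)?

16

Round 1 fires R1, R6, R7, R8, R9, giving citizen, case_approved, address_verified, has_valid_id, resident.
Round 2 fires R2, R5, R10, giving over_18, household_head, identity_verified.
Round 3 fires R3, giving tax_filed.
Closure: {address_verified, adult_resident, application_complete, case_approved, citizen, eligible_subsidy, eligible_tier1, has_dependent, has_valid_id, household_head, identity_verified, income_below_cap, over_18, priority_flag, resident, tax_filed} — 16 facts.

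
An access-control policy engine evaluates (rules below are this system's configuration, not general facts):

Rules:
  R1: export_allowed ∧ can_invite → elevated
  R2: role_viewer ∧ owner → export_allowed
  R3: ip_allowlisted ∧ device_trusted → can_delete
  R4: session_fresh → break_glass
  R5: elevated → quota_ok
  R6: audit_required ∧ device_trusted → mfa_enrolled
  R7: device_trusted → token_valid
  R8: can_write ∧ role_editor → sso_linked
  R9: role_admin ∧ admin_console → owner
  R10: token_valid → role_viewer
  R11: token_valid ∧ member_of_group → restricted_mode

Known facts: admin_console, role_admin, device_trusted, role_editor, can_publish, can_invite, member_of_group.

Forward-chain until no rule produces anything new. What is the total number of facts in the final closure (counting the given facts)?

14

Round 1: R7 [device_trusted → token_valid]; R9 [role_admin ∧ admin_console → owner]. New: token_valid, owner.
Round 2: R10 [token_valid → role_viewer]; R11 [token_valid ∧ member_of_group → restricted_mode]. New: role_viewer, restricted_mode.
Round 3: R2 [role_viewer ∧ owner → export_allowed]. New: export_allowed.
Round 4: R1 [export_allowed ∧ can_invite → elevated]. New: elevated.
Round 5: R5 [elevated → quota_ok]. New: quota_ok.
Closure: {admin_console, can_invite, can_publish, device_trusted, elevated, export_allowed, member_of_group, owner, quota_ok, restricted_mode, role_admin, role_editor, role_viewer, token_valid} — 14 facts.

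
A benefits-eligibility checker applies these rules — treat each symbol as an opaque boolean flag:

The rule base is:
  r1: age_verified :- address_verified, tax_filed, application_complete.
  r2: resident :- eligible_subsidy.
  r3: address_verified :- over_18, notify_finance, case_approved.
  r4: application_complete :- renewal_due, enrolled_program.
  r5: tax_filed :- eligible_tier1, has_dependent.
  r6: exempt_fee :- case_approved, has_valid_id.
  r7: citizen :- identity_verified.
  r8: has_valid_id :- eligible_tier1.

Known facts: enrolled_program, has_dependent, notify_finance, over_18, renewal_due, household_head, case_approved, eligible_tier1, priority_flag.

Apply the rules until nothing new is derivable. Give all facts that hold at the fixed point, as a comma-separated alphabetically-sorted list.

address_verified, age_verified, application_complete, case_approved, eligible_tier1, enrolled_program, exempt_fee, has_dependent, has_valid_id, household_head, notify_finance, over_18, priority_flag, renewal_due, tax_filed

Round 1 — r3, r4, r5, r8, derive address_verified, application_complete, tax_filed, has_valid_id.
Round 2 — r1, r6, derive age_verified, exempt_fee.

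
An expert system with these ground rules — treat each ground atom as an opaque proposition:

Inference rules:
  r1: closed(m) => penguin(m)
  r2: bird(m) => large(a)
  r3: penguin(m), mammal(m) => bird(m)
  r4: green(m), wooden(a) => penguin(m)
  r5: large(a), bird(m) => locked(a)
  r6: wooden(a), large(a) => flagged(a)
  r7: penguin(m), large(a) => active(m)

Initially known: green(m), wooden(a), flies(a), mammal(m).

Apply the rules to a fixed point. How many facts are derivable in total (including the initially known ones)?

Round 1 — r4, derive penguin(m).
Round 2 — r3, derive bird(m).
Round 3 — r2, derive large(a).
Round 4 — r5, r6, r7, derive locked(a), flagged(a), active(m).
Closure: {active(m), bird(m), flagged(a), flies(a), green(m), large(a), locked(a), mammal(m), penguin(m), wooden(a)} — 10 facts.

10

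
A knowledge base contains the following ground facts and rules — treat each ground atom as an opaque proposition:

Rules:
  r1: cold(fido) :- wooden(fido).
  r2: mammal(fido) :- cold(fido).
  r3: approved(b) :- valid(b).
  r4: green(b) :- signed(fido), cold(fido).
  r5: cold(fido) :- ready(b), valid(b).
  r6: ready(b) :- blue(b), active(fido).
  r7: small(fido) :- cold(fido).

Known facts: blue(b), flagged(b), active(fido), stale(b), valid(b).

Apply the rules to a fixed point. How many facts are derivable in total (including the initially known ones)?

Round 1 — r3, r6, derive approved(b), ready(b).
Round 2 — r5, derive cold(fido).
Round 3 — r2, r7, derive mammal(fido), small(fido).
Closure: {active(fido), approved(b), blue(b), cold(fido), flagged(b), mammal(fido), ready(b), small(fido), stale(b), valid(b)} — 10 facts.

10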